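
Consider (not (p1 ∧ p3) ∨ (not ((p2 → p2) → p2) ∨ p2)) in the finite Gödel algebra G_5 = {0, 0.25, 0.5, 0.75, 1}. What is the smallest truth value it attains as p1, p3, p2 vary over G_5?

The minimum is attained at p1 = 0.25, p3 = 0.25, p2 = 0.25:
  (p1 ∧ p3) = min(0.25, 0.25) = 0.25
  not (p1 ∧ p3): Gödel ¬ of 0.25 = 0 (operand ≠ 0)
  (p2 → p2): 0.25 ≤ 0.25, so result = 1
  ((p2 → p2) → p2): 1 > 0.25, so result = 0.25
  not ((p2 → p2) → p2): Gödel ¬ of 0.25 = 0 (operand ≠ 0)
  (not ((p2 → p2) → p2) ∨ p2) = max(0, 0.25) = 0.25
  (not (p1 ∧ p3) ∨ (not ((p2 → p2) → p2) ∨ p2)) = max(0, 0.25) = 0.25
Checking all 125 assignments confirms none give a value below 0.25.

0.25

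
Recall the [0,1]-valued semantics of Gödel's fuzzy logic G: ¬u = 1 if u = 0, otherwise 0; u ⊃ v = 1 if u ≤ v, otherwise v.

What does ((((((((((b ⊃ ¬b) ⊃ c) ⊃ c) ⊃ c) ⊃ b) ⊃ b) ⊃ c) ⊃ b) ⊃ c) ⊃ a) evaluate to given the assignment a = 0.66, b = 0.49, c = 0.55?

¬b: Gödel ¬ of 0.49 = 0 (operand ≠ 0)
(b ⊃ ¬b): 0.49 > 0, so result = 0
((b ⊃ ¬b) ⊃ c): 0 ≤ 0.55, so result = 1
(((b ⊃ ¬b) ⊃ c) ⊃ c): 1 > 0.55, so result = 0.55
((((b ⊃ ¬b) ⊃ c) ⊃ c) ⊃ c): 0.55 ≤ 0.55, so result = 1
(((((b ⊃ ¬b) ⊃ c) ⊃ c) ⊃ c) ⊃ b): 1 > 0.49, so result = 0.49
((((((b ⊃ ¬b) ⊃ c) ⊃ c) ⊃ c) ⊃ b) ⊃ b): 0.49 ≤ 0.49, so result = 1
(((((((b ⊃ ¬b) ⊃ c) ⊃ c) ⊃ c) ⊃ b) ⊃ b) ⊃ c): 1 > 0.55, so result = 0.55
((((((((b ⊃ ¬b) ⊃ c) ⊃ c) ⊃ c) ⊃ b) ⊃ b) ⊃ c) ⊃ b): 0.55 > 0.49, so result = 0.49
(((((((((b ⊃ ¬b) ⊃ c) ⊃ c) ⊃ c) ⊃ b) ⊃ b) ⊃ c) ⊃ b) ⊃ c): 0.49 ≤ 0.55, so result = 1
((((((((((b ⊃ ¬b) ⊃ c) ⊃ c) ⊃ c) ⊃ b) ⊃ b) ⊃ c) ⊃ b) ⊃ c) ⊃ a): 1 > 0.66, so result = 0.66

0.66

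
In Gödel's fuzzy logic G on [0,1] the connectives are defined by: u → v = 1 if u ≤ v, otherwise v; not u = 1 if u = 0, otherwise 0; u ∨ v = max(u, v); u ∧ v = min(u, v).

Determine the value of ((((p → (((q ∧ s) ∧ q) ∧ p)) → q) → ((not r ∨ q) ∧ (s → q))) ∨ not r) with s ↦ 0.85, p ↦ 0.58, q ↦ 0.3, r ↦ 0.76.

(q ∧ s) = min(0.3, 0.85) = 0.3
((q ∧ s) ∧ q) = min(0.3, 0.3) = 0.3
(((q ∧ s) ∧ q) ∧ p) = min(0.3, 0.58) = 0.3
(p → (((q ∧ s) ∧ q) ∧ p)): 0.58 > 0.3, so result = 0.3
((p → (((q ∧ s) ∧ q) ∧ p)) → q): 0.3 ≤ 0.3, so result = 1
not r: Gödel ¬ of 0.76 = 0 (operand ≠ 0)
(not r ∨ q) = max(0, 0.3) = 0.3
(s → q): 0.85 > 0.3, so result = 0.3
((not r ∨ q) ∧ (s → q)) = min(0.3, 0.3) = 0.3
(((p → (((q ∧ s) ∧ q) ∧ p)) → q) → ((not r ∨ q) ∧ (s → q))): 1 > 0.3, so result = 0.3
not r: Gödel ¬ of 0.76 = 0 (operand ≠ 0)
((((p → (((q ∧ s) ∧ q) ∧ p)) → q) → ((not r ∨ q) ∧ (s → q))) ∨ not r) = max(0.3, 0) = 0.3

0.30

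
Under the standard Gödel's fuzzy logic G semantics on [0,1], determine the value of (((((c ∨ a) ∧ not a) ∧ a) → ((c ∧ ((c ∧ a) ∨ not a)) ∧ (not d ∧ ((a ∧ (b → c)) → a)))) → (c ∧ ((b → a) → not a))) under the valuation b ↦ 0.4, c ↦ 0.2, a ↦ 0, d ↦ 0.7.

(c ∨ a) = max(0.2, 0) = 0.2
not a: Gödel ¬ of 0 = 1 (operand is 0)
((c ∨ a) ∧ not a) = min(0.2, 1) = 0.2
(((c ∨ a) ∧ not a) ∧ a) = min(0.2, 0) = 0
(c ∧ a) = min(0.2, 0) = 0
not a: Gödel ¬ of 0 = 1 (operand is 0)
((c ∧ a) ∨ not a) = max(0, 1) = 1
(c ∧ ((c ∧ a) ∨ not a)) = min(0.2, 1) = 0.2
not d: Gödel ¬ of 0.7 = 0 (operand ≠ 0)
(b → c): 0.4 > 0.2, so result = 0.2
(a ∧ (b → c)) = min(0, 0.2) = 0
((a ∧ (b → c)) → a): 0 ≤ 0, so result = 1
(not d ∧ ((a ∧ (b → c)) → a)) = min(0, 1) = 0
((c ∧ ((c ∧ a) ∨ not a)) ∧ (not d ∧ ((a ∧ (b → c)) → a))) = min(0.2, 0) = 0
((((c ∨ a) ∧ not a) ∧ a) → ((c ∧ ((c ∧ a) ∨ not a)) ∧ (not d ∧ ((a ∧ (b → c)) → a)))): 0 ≤ 0, so result = 1
(b → a): 0.4 > 0, so result = 0
not a: Gödel ¬ of 0 = 1 (operand is 0)
((b → a) → not a): 0 ≤ 1, so result = 1
(c ∧ ((b → a) → not a)) = min(0.2, 1) = 0.2
(((((c ∨ a) ∧ not a) ∧ a) → ((c ∧ ((c ∧ a) ∨ not a)) ∧ (not d ∧ ((a ∧ (b → c)) → a)))) → (c ∧ ((b → a) → not a))): 1 > 0.2, so result = 0.2

0.20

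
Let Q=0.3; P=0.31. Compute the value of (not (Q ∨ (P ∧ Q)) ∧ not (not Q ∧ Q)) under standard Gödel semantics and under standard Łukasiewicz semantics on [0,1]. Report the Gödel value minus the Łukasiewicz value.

-0.70

Gödel evaluation:
  (P ∧ Q) = min(0.31, 0.3) = 0.3
  (Q ∨ (P ∧ Q)) = max(0.3, 0.3) = 0.3
  not (Q ∨ (P ∧ Q)): Gödel ¬ of 0.3 = 0 (operand ≠ 0)
  not Q: Gödel ¬ of 0.3 = 0 (operand ≠ 0)
  (not Q ∧ Q) = min(0, 0.3) = 0
  not (not Q ∧ Q): Gödel ¬ of 0 = 1 (operand is 0)
  (not (Q ∨ (P ∧ Q)) ∧ not (not Q ∧ Q)) = min(0, 1) = 0
  Gödel value = 0
Łukasiewicz evaluation:
  (P ∧ Q) = min(0.31, 0.3) = 0.3
  (Q ∨ (P ∧ Q)) = max(0.3, 0.3) = 0.3
  not (Q ∨ (P ∧ Q)): Łukasiewicz ¬ gives 1 − 0.3 = 0.7
  not Q: Łukasiewicz ¬ gives 1 − 0.3 = 0.7
  (not Q ∧ Q) = min(0.7, 0.3) = 0.3
  not (not Q ∧ Q): Łukasiewicz ¬ gives 1 − 0.3 = 0.7
  (not (Q ∨ (P ∧ Q)) ∧ not (not Q ∧ Q)) = min(0.7, 0.7) = 0.7
  Łukasiewicz value = 0.7
Difference: 0 − 0.7 = -0.70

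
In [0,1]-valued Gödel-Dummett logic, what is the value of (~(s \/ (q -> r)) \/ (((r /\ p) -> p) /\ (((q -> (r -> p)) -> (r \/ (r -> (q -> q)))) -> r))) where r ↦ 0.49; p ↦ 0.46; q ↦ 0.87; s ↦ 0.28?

(q -> r): 0.87 > 0.49, so result = 0.49
(s \/ (q -> r)) = max(0.28, 0.49) = 0.49
~(s \/ (q -> r)): Gödel ¬ of 0.49 = 0 (operand ≠ 0)
(r /\ p) = min(0.49, 0.46) = 0.46
((r /\ p) -> p): 0.46 ≤ 0.46, so result = 1
(r -> p): 0.49 > 0.46, so result = 0.46
(q -> (r -> p)): 0.87 > 0.46, so result = 0.46
(q -> q): 0.87 ≤ 0.87, so result = 1
(r -> (q -> q)): 0.49 ≤ 1, so result = 1
(r \/ (r -> (q -> q))) = max(0.49, 1) = 1
((q -> (r -> p)) -> (r \/ (r -> (q -> q)))): 0.46 ≤ 1, so result = 1
(((q -> (r -> p)) -> (r \/ (r -> (q -> q)))) -> r): 1 > 0.49, so result = 0.49
(((r /\ p) -> p) /\ (((q -> (r -> p)) -> (r \/ (r -> (q -> q)))) -> r)) = min(1, 0.49) = 0.49
(~(s \/ (q -> r)) \/ (((r /\ p) -> p) /\ (((q -> (r -> p)) -> (r \/ (r -> (q -> q)))) -> r))) = max(0, 0.49) = 0.49

0.49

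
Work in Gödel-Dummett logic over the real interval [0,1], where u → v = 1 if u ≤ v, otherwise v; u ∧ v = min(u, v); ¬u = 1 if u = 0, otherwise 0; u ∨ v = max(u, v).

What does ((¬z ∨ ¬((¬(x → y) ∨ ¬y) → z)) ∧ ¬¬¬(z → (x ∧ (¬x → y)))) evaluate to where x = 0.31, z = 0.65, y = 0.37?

0.00

¬z: Gödel ¬ of 0.65 = 0 (operand ≠ 0)
(x → y): 0.31 ≤ 0.37, so result = 1
¬(x → y): Gödel ¬ of 1 = 0 (operand ≠ 0)
¬y: Gödel ¬ of 0.37 = 0 (operand ≠ 0)
(¬(x → y) ∨ ¬y) = max(0, 0) = 0
((¬(x → y) ∨ ¬y) → z): 0 ≤ 0.65, so result = 1
¬((¬(x → y) ∨ ¬y) → z): Gödel ¬ of 1 = 0 (operand ≠ 0)
(¬z ∨ ¬((¬(x → y) ∨ ¬y) → z)) = max(0, 0) = 0
¬x: Gödel ¬ of 0.31 = 0 (operand ≠ 0)
(¬x → y): 0 ≤ 0.37, so result = 1
(x ∧ (¬x → y)) = min(0.31, 1) = 0.31
(z → (x ∧ (¬x → y))): 0.65 > 0.31, so result = 0.31
¬(z → (x ∧ (¬x → y))): Gödel ¬ of 0.31 = 0 (operand ≠ 0)
¬¬(z → (x ∧ (¬x → y))): Gödel ¬ of 0 = 1 (operand is 0)
¬¬¬(z → (x ∧ (¬x → y))): Gödel ¬ of 1 = 0 (operand ≠ 0)
((¬z ∨ ¬((¬(x → y) ∨ ¬y) → z)) ∧ ¬¬¬(z → (x ∧ (¬x → y)))) = min(0, 0) = 0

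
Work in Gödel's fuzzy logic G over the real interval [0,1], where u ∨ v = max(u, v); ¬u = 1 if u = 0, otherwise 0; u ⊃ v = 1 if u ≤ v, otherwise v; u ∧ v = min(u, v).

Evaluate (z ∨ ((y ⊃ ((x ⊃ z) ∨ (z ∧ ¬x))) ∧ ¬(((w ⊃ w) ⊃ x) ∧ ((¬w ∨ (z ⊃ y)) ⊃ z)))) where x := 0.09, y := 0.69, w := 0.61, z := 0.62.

0.62

(x ⊃ z): 0.09 ≤ 0.62, so result = 1
¬x: Gödel ¬ of 0.09 = 0 (operand ≠ 0)
(z ∧ ¬x) = min(0.62, 0) = 0
((x ⊃ z) ∨ (z ∧ ¬x)) = max(1, 0) = 1
(y ⊃ ((x ⊃ z) ∨ (z ∧ ¬x))): 0.69 ≤ 1, so result = 1
(w ⊃ w): 0.61 ≤ 0.61, so result = 1
((w ⊃ w) ⊃ x): 1 > 0.09, so result = 0.09
¬w: Gödel ¬ of 0.61 = 0 (operand ≠ 0)
(z ⊃ y): 0.62 ≤ 0.69, so result = 1
(¬w ∨ (z ⊃ y)) = max(0, 1) = 1
((¬w ∨ (z ⊃ y)) ⊃ z): 1 > 0.62, so result = 0.62
(((w ⊃ w) ⊃ x) ∧ ((¬w ∨ (z ⊃ y)) ⊃ z)) = min(0.09, 0.62) = 0.09
¬(((w ⊃ w) ⊃ x) ∧ ((¬w ∨ (z ⊃ y)) ⊃ z)): Gödel ¬ of 0.09 = 0 (operand ≠ 0)
((y ⊃ ((x ⊃ z) ∨ (z ∧ ¬x))) ∧ ¬(((w ⊃ w) ⊃ x) ∧ ((¬w ∨ (z ⊃ y)) ⊃ z))) = min(1, 0) = 0
(z ∨ ((y ⊃ ((x ⊃ z) ∨ (z ∧ ¬x))) ∧ ¬(((w ⊃ w) ⊃ x) ∧ ((¬w ∨ (z ⊃ y)) ⊃ z)))) = max(0.62, 0) = 0.62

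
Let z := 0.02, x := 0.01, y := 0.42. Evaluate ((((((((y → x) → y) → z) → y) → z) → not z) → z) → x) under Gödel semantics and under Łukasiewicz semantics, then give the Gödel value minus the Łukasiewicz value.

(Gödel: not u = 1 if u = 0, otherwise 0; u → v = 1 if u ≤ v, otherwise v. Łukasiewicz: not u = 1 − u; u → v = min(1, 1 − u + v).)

Gödel evaluation:
  (y → x): 0.42 > 0.01, so result = 0.01
  ((y → x) → y): 0.01 ≤ 0.42, so result = 1
  (((y → x) → y) → z): 1 > 0.02, so result = 0.02
  ((((y → x) → y) → z) → y): 0.02 ≤ 0.42, so result = 1
  (((((y → x) → y) → z) → y) → z): 1 > 0.02, so result = 0.02
  not z: Gödel ¬ of 0.02 = 0 (operand ≠ 0)
  ((((((y → x) → y) → z) → y) → z) → not z): 0.02 > 0, so result = 0
  (((((((y → x) → y) → z) → y) → z) → not z) → z): 0 ≤ 0.02, so result = 1
  ((((((((y → x) → y) → z) → y) → z) → not z) → z) → x): 1 > 0.01, so result = 0.01
  Gödel value = 0.01
Łukasiewicz evaluation:
  (y → x): min(1, 1 − 0.42 + 0.01) = 0.59
  ((y → x) → y): min(1, 1 − 0.59 + 0.42) = 0.83
  (((y → x) → y) → z): min(1, 1 − 0.83 + 0.02) = 0.19
  ((((y → x) → y) → z) → y): min(1, 1 − 0.19 + 0.42) = 1
  (((((y → x) → y) → z) → y) → z): min(1, 1 − 1 + 0.02) = 0.02
  not z: Łukasiewicz ¬ gives 1 − 0.02 = 0.98
  ((((((y → x) → y) → z) → y) → z) → not z): min(1, 1 − 0.02 + 0.98) = 1
  (((((((y → x) → y) → z) → y) → z) → not z) → z): min(1, 1 − 1 + 0.02) = 0.02
  ((((((((y → x) → y) → z) → y) → z) → not z) → z) → x): min(1, 1 − 0.02 + 0.01) = 0.99
  Łukasiewicz value = 0.99
Difference: 0.01 − 0.99 = -0.98

-0.98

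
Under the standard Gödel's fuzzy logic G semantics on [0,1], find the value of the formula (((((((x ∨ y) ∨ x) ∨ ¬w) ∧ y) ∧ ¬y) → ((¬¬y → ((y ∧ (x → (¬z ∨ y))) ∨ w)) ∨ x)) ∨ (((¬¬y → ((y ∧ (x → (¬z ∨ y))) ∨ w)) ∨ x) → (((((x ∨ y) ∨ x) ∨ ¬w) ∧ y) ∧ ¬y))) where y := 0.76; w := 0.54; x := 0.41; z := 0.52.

(x ∨ y) = max(0.41, 0.76) = 0.76
((x ∨ y) ∨ x) = max(0.76, 0.41) = 0.76
¬w: Gödel ¬ of 0.54 = 0 (operand ≠ 0)
(((x ∨ y) ∨ x) ∨ ¬w) = max(0.76, 0) = 0.76
((((x ∨ y) ∨ x) ∨ ¬w) ∧ y) = min(0.76, 0.76) = 0.76
¬y: Gödel ¬ of 0.76 = 0 (operand ≠ 0)
(((((x ∨ y) ∨ x) ∨ ¬w) ∧ y) ∧ ¬y) = min(0.76, 0) = 0
¬y: Gödel ¬ of 0.76 = 0 (operand ≠ 0)
¬¬y: Gödel ¬ of 0 = 1 (operand is 0)
¬z: Gödel ¬ of 0.52 = 0 (operand ≠ 0)
(¬z ∨ y) = max(0, 0.76) = 0.76
(x → (¬z ∨ y)): 0.41 ≤ 0.76, so result = 1
(y ∧ (x → (¬z ∨ y))) = min(0.76, 1) = 0.76
((y ∧ (x → (¬z ∨ y))) ∨ w) = max(0.76, 0.54) = 0.76
(¬¬y → ((y ∧ (x → (¬z ∨ y))) ∨ w)): 1 > 0.76, so result = 0.76
((¬¬y → ((y ∧ (x → (¬z ∨ y))) ∨ w)) ∨ x) = max(0.76, 0.41) = 0.76
((((((x ∨ y) ∨ x) ∨ ¬w) ∧ y) ∧ ¬y) → ((¬¬y → ((y ∧ (x → (¬z ∨ y))) ∨ w)) ∨ x)): 0 ≤ 0.76, so result = 1
¬y: Gödel ¬ of 0.76 = 0 (operand ≠ 0)
¬¬y: Gödel ¬ of 0 = 1 (operand is 0)
¬z: Gödel ¬ of 0.52 = 0 (operand ≠ 0)
(¬z ∨ y) = max(0, 0.76) = 0.76
(x → (¬z ∨ y)): 0.41 ≤ 0.76, so result = 1
(y ∧ (x → (¬z ∨ y))) = min(0.76, 1) = 0.76
((y ∧ (x → (¬z ∨ y))) ∨ w) = max(0.76, 0.54) = 0.76
(¬¬y → ((y ∧ (x → (¬z ∨ y))) ∨ w)): 1 > 0.76, so result = 0.76
((¬¬y → ((y ∧ (x → (¬z ∨ y))) ∨ w)) ∨ x) = max(0.76, 0.41) = 0.76
(x ∨ y) = max(0.41, 0.76) = 0.76
((x ∨ y) ∨ x) = max(0.76, 0.41) = 0.76
¬w: Gödel ¬ of 0.54 = 0 (operand ≠ 0)
(((x ∨ y) ∨ x) ∨ ¬w) = max(0.76, 0) = 0.76
((((x ∨ y) ∨ x) ∨ ¬w) ∧ y) = min(0.76, 0.76) = 0.76
¬y: Gödel ¬ of 0.76 = 0 (operand ≠ 0)
(((((x ∨ y) ∨ x) ∨ ¬w) ∧ y) ∧ ¬y) = min(0.76, 0) = 0
(((¬¬y → ((y ∧ (x → (¬z ∨ y))) ∨ w)) ∨ x) → (((((x ∨ y) ∨ x) ∨ ¬w) ∧ y) ∧ ¬y)): 0.76 > 0, so result = 0
(((((((x ∨ y) ∨ x) ∨ ¬w) ∧ y) ∧ ¬y) → ((¬¬y → ((y ∧ (x → (¬z ∨ y))) ∨ w)) ∨ x)) ∨ (((¬¬y → ((y ∧ (x → (¬z ∨ y))) ∨ w)) ∨ x) → (((((x ∨ y) ∨ x) ∨ ¬w) ∧ y) ∧ ¬y))) = max(1, 0) = 1

1.00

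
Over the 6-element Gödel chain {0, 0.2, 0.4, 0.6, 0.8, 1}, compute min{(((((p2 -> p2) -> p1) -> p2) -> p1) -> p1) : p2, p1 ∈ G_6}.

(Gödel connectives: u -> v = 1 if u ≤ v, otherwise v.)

0.20

The minimum is attained at p2 = 0, p1 = 0.2:
  (p2 -> p2): 0 ≤ 0, so result = 1
  ((p2 -> p2) -> p1): 1 > 0.2, so result = 0.2
  (((p2 -> p2) -> p1) -> p2): 0.2 > 0, so result = 0
  ((((p2 -> p2) -> p1) -> p2) -> p1): 0 ≤ 0.2, so result = 1
  (((((p2 -> p2) -> p1) -> p2) -> p1) -> p1): 1 > 0.2, so result = 0.2
Checking all 36 assignments confirms none give a value below 0.20.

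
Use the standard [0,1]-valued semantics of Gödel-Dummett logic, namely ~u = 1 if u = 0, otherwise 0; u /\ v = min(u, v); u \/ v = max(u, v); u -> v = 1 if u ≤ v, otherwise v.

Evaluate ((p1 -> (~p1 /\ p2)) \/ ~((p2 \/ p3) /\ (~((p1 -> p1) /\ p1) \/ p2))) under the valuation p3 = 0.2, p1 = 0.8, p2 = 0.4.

~p1: Gödel ¬ of 0.8 = 0 (operand ≠ 0)
(~p1 /\ p2) = min(0, 0.4) = 0
(p1 -> (~p1 /\ p2)): 0.8 > 0, so result = 0
(p2 \/ p3) = max(0.4, 0.2) = 0.4
(p1 -> p1): 0.8 ≤ 0.8, so result = 1
((p1 -> p1) /\ p1) = min(1, 0.8) = 0.8
~((p1 -> p1) /\ p1): Gödel ¬ of 0.8 = 0 (operand ≠ 0)
(~((p1 -> p1) /\ p1) \/ p2) = max(0, 0.4) = 0.4
((p2 \/ p3) /\ (~((p1 -> p1) /\ p1) \/ p2)) = min(0.4, 0.4) = 0.4
~((p2 \/ p3) /\ (~((p1 -> p1) /\ p1) \/ p2)): Gödel ¬ of 0.4 = 0 (operand ≠ 0)
((p1 -> (~p1 /\ p2)) \/ ~((p2 \/ p3) /\ (~((p1 -> p1) /\ p1) \/ p2))) = max(0, 0) = 0

0.00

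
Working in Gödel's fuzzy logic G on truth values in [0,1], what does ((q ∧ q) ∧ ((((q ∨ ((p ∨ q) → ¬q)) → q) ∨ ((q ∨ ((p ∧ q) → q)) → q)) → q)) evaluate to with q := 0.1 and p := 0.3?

(q ∧ q) = min(0.1, 0.1) = 0.1
(p ∨ q) = max(0.3, 0.1) = 0.3
¬q: Gödel ¬ of 0.1 = 0 (operand ≠ 0)
((p ∨ q) → ¬q): 0.3 > 0, so result = 0
(q ∨ ((p ∨ q) → ¬q)) = max(0.1, 0) = 0.1
((q ∨ ((p ∨ q) → ¬q)) → q): 0.1 ≤ 0.1, so result = 1
(p ∧ q) = min(0.3, 0.1) = 0.1
((p ∧ q) → q): 0.1 ≤ 0.1, so result = 1
(q ∨ ((p ∧ q) → q)) = max(0.1, 1) = 1
((q ∨ ((p ∧ q) → q)) → q): 1 > 0.1, so result = 0.1
(((q ∨ ((p ∨ q) → ¬q)) → q) ∨ ((q ∨ ((p ∧ q) → q)) → q)) = max(1, 0.1) = 1
((((q ∨ ((p ∨ q) → ¬q)) → q) ∨ ((q ∨ ((p ∧ q) → q)) → q)) → q): 1 > 0.1, so result = 0.1
((q ∧ q) ∧ ((((q ∨ ((p ∨ q) → ¬q)) → q) ∨ ((q ∨ ((p ∧ q) → q)) → q)) → q)) = min(0.1, 0.1) = 0.1

0.10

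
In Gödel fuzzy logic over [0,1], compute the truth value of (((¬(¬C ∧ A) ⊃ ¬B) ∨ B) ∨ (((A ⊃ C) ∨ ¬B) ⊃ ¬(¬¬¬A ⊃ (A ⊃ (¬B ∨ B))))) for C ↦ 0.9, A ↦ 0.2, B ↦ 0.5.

0.50

¬C: Gödel ¬ of 0.9 = 0 (operand ≠ 0)
(¬C ∧ A) = min(0, 0.2) = 0
¬(¬C ∧ A): Gödel ¬ of 0 = 1 (operand is 0)
¬B: Gödel ¬ of 0.5 = 0 (operand ≠ 0)
(¬(¬C ∧ A) ⊃ ¬B): 1 > 0, so result = 0
((¬(¬C ∧ A) ⊃ ¬B) ∨ B) = max(0, 0.5) = 0.5
(A ⊃ C): 0.2 ≤ 0.9, so result = 1
¬B: Gödel ¬ of 0.5 = 0 (operand ≠ 0)
((A ⊃ C) ∨ ¬B) = max(1, 0) = 1
¬A: Gödel ¬ of 0.2 = 0 (operand ≠ 0)
¬¬A: Gödel ¬ of 0 = 1 (operand is 0)
¬¬¬A: Gödel ¬ of 1 = 0 (operand ≠ 0)
¬B: Gödel ¬ of 0.5 = 0 (operand ≠ 0)
(¬B ∨ B) = max(0, 0.5) = 0.5
(A ⊃ (¬B ∨ B)): 0.2 ≤ 0.5, so result = 1
(¬¬¬A ⊃ (A ⊃ (¬B ∨ B))): 0 ≤ 1, so result = 1
¬(¬¬¬A ⊃ (A ⊃ (¬B ∨ B))): Gödel ¬ of 1 = 0 (operand ≠ 0)
(((A ⊃ C) ∨ ¬B) ⊃ ¬(¬¬¬A ⊃ (A ⊃ (¬B ∨ B)))): 1 > 0, so result = 0
(((¬(¬C ∧ A) ⊃ ¬B) ∨ B) ∨ (((A ⊃ C) ∨ ¬B) ⊃ ¬(¬¬¬A ⊃ (A ⊃ (¬B ∨ B))))) = max(0.5, 0) = 0.5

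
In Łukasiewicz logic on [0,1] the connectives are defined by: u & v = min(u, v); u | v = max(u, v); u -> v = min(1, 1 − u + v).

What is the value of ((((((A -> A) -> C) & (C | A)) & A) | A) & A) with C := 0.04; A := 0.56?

0.56

(A -> A): min(1, 1 − 0.56 + 0.56) = 1
((A -> A) -> C): min(1, 1 − 1 + 0.04) = 0.04
(C | A) = max(0.04, 0.56) = 0.56
(((A -> A) -> C) & (C | A)) = min(0.04, 0.56) = 0.04
((((A -> A) -> C) & (C | A)) & A) = min(0.04, 0.56) = 0.04
(((((A -> A) -> C) & (C | A)) & A) | A) = max(0.04, 0.56) = 0.56
((((((A -> A) -> C) & (C | A)) & A) | A) & A) = min(0.56, 0.56) = 0.56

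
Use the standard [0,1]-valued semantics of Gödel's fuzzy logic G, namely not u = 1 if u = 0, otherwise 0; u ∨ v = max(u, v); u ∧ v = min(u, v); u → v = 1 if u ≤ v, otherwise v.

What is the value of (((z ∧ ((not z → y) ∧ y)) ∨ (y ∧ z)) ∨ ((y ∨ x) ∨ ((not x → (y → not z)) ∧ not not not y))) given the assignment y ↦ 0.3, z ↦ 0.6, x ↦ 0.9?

0.90

not z: Gödel ¬ of 0.6 = 0 (operand ≠ 0)
(not z → y): 0 ≤ 0.3, so result = 1
((not z → y) ∧ y) = min(1, 0.3) = 0.3
(z ∧ ((not z → y) ∧ y)) = min(0.6, 0.3) = 0.3
(y ∧ z) = min(0.3, 0.6) = 0.3
((z ∧ ((not z → y) ∧ y)) ∨ (y ∧ z)) = max(0.3, 0.3) = 0.3
(y ∨ x) = max(0.3, 0.9) = 0.9
not x: Gödel ¬ of 0.9 = 0 (operand ≠ 0)
not z: Gödel ¬ of 0.6 = 0 (operand ≠ 0)
(y → not z): 0.3 > 0, so result = 0
(not x → (y → not z)): 0 ≤ 0, so result = 1
not y: Gödel ¬ of 0.3 = 0 (operand ≠ 0)
not not y: Gödel ¬ of 0 = 1 (operand is 0)
not not not y: Gödel ¬ of 1 = 0 (operand ≠ 0)
((not x → (y → not z)) ∧ not not not y) = min(1, 0) = 0
((y ∨ x) ∨ ((not x → (y → not z)) ∧ not not not y)) = max(0.9, 0) = 0.9
(((z ∧ ((not z → y) ∧ y)) ∨ (y ∧ z)) ∨ ((y ∨ x) ∨ ((not x → (y → not z)) ∧ not not not y))) = max(0.3, 0.9) = 0.9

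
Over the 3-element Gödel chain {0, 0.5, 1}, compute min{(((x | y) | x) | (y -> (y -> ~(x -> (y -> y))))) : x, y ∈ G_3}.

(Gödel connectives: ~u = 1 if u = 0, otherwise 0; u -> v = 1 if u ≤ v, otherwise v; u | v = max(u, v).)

The minimum is attained at x = 0, y = 0.5:
  (x | y) = max(0, 0.5) = 0.5
  ((x | y) | x) = max(0.5, 0) = 0.5
  (y -> y): 0.5 ≤ 0.5, so result = 1
  (x -> (y -> y)): 0 ≤ 1, so result = 1
  ~(x -> (y -> y)): Gödel ¬ of 1 = 0 (operand ≠ 0)
  (y -> ~(x -> (y -> y))): 0.5 > 0, so result = 0
  (y -> (y -> ~(x -> (y -> y)))): 0.5 > 0, so result = 0
  (((x | y) | x) | (y -> (y -> ~(x -> (y -> y))))) = max(0.5, 0) = 0.5
Checking all 9 assignments confirms none give a value below 0.50.

0.50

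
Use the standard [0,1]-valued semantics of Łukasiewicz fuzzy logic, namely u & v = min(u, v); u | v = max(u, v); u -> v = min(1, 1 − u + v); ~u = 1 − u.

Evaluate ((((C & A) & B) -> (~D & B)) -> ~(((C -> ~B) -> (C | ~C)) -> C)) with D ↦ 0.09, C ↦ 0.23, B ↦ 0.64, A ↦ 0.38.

0.54

(C & A) = min(0.23, 0.38) = 0.23
((C & A) & B) = min(0.23, 0.64) = 0.23
~D: Łukasiewicz ¬ gives 1 − 0.09 = 0.91
(~D & B) = min(0.91, 0.64) = 0.64
(((C & A) & B) -> (~D & B)): min(1, 1 − 0.23 + 0.64) = 1
~B: Łukasiewicz ¬ gives 1 − 0.64 = 0.36
(C -> ~B): min(1, 1 − 0.23 + 0.36) = 1
~C: Łukasiewicz ¬ gives 1 − 0.23 = 0.77
(C | ~C) = max(0.23, 0.77) = 0.77
((C -> ~B) -> (C | ~C)): min(1, 1 − 1 + 0.77) = 0.77
(((C -> ~B) -> (C | ~C)) -> C): min(1, 1 − 0.77 + 0.23) = 0.46
~(((C -> ~B) -> (C | ~C)) -> C): Łukasiewicz ¬ gives 1 − 0.46 = 0.54
((((C & A) & B) -> (~D & B)) -> ~(((C -> ~B) -> (C | ~C)) -> C)): min(1, 1 − 1 + 0.54) = 0.54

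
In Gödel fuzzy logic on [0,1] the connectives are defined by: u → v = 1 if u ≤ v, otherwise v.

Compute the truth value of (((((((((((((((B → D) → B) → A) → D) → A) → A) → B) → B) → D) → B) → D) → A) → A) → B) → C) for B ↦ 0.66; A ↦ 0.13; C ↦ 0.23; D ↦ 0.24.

0.23

(B → D): 0.66 > 0.24, so result = 0.24
((B → D) → B): 0.24 ≤ 0.66, so result = 1
(((B → D) → B) → A): 1 > 0.13, so result = 0.13
((((B → D) → B) → A) → D): 0.13 ≤ 0.24, so result = 1
(((((B → D) → B) → A) → D) → A): 1 > 0.13, so result = 0.13
((((((B → D) → B) → A) → D) → A) → A): 0.13 ≤ 0.13, so result = 1
(((((((B → D) → B) → A) → D) → A) → A) → B): 1 > 0.66, so result = 0.66
((((((((B → D) → B) → A) → D) → A) → A) → B) → B): 0.66 ≤ 0.66, so result = 1
(((((((((B → D) → B) → A) → D) → A) → A) → B) → B) → D): 1 > 0.24, so result = 0.24
((((((((((B → D) → B) → A) → D) → A) → A) → B) → B) → D) → B): 0.24 ≤ 0.66, so result = 1
(((((((((((B → D) → B) → A) → D) → A) → A) → B) → B) → D) → B) → D): 1 > 0.24, so result = 0.24
((((((((((((B → D) → B) → A) → D) → A) → A) → B) → B) → D) → B) → D) → A): 0.24 > 0.13, so result = 0.13
(((((((((((((B → D) → B) → A) → D) → A) → A) → B) → B) → D) → B) → D) → A) → A): 0.13 ≤ 0.13, so result = 1
((((((((((((((B → D) → B) → A) → D) → A) → A) → B) → B) → D) → B) → D) → A) → A) → B): 1 > 0.66, so result = 0.66
(((((((((((((((B → D) → B) → A) → D) → A) → A) → B) → B) → D) → B) → D) → A) → A) → B) → C): 0.66 > 0.23, so result = 0.23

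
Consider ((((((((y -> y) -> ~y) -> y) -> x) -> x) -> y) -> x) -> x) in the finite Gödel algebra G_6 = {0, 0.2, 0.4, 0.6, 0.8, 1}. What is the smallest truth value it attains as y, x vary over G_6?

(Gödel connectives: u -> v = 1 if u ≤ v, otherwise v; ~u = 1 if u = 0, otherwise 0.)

The minimum is attained at y = 0, x = 0.2:
  (y -> y): 0 ≤ 0, so result = 1
  ~y: Gödel ¬ of 0 = 1 (operand is 0)
  ((y -> y) -> ~y): 1 ≤ 1, so result = 1
  (((y -> y) -> ~y) -> y): 1 > 0, so result = 0
  ((((y -> y) -> ~y) -> y) -> x): 0 ≤ 0.2, so result = 1
  (((((y -> y) -> ~y) -> y) -> x) -> x): 1 > 0.2, so result = 0.2
  ((((((y -> y) -> ~y) -> y) -> x) -> x) -> y): 0.2 > 0, so result = 0
  (((((((y -> y) -> ~y) -> y) -> x) -> x) -> y) -> x): 0 ≤ 0.2, so result = 1
  ((((((((y -> y) -> ~y) -> y) -> x) -> x) -> y) -> x) -> x): 1 > 0.2, so result = 0.2
Checking all 36 assignments confirms none give a value below 0.20.

0.20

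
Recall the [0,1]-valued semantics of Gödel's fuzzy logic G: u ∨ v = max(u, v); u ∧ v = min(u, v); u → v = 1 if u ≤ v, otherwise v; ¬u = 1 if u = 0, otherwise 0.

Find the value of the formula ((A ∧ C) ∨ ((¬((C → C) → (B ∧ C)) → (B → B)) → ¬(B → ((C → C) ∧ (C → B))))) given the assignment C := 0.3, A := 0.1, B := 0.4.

(A ∧ C) = min(0.1, 0.3) = 0.1
(C → C): 0.3 ≤ 0.3, so result = 1
(B ∧ C) = min(0.4, 0.3) = 0.3
((C → C) → (B ∧ C)): 1 > 0.3, so result = 0.3
¬((C → C) → (B ∧ C)): Gödel ¬ of 0.3 = 0 (operand ≠ 0)
(B → B): 0.4 ≤ 0.4, so result = 1
(¬((C → C) → (B ∧ C)) → (B → B)): 0 ≤ 1, so result = 1
(C → C): 0.3 ≤ 0.3, so result = 1
(C → B): 0.3 ≤ 0.4, so result = 1
((C → C) ∧ (C → B)) = min(1, 1) = 1
(B → ((C → C) ∧ (C → B))): 0.4 ≤ 1, so result = 1
¬(B → ((C → C) ∧ (C → B))): Gödel ¬ of 1 = 0 (operand ≠ 0)
((¬((C → C) → (B ∧ C)) → (B → B)) → ¬(B → ((C → C) ∧ (C → B)))): 1 > 0, so result = 0
((A ∧ C) ∨ ((¬((C → C) → (B ∧ C)) → (B → B)) → ¬(B → ((C → C) ∧ (C → B))))) = max(0.1, 0) = 0.1

0.10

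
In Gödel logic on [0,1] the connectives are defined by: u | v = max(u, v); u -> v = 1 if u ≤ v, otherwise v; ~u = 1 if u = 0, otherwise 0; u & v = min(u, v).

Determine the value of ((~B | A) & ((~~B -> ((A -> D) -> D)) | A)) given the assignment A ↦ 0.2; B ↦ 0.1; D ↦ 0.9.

0.20

~B: Gödel ¬ of 0.1 = 0 (operand ≠ 0)
(~B | A) = max(0, 0.2) = 0.2
~B: Gödel ¬ of 0.1 = 0 (operand ≠ 0)
~~B: Gödel ¬ of 0 = 1 (operand is 0)
(A -> D): 0.2 ≤ 0.9, so result = 1
((A -> D) -> D): 1 > 0.9, so result = 0.9
(~~B -> ((A -> D) -> D)): 1 > 0.9, so result = 0.9
((~~B -> ((A -> D) -> D)) | A) = max(0.9, 0.2) = 0.9
((~B | A) & ((~~B -> ((A -> D) -> D)) | A)) = min(0.2, 0.9) = 0.2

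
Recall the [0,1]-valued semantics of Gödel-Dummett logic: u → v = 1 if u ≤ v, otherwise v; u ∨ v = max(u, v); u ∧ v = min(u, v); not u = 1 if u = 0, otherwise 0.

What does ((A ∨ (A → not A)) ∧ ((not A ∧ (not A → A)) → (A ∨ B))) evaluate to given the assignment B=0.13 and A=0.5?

not A: Gödel ¬ of 0.5 = 0 (operand ≠ 0)
(A → not A): 0.5 > 0, so result = 0
(A ∨ (A → not A)) = max(0.5, 0) = 0.5
not A: Gödel ¬ of 0.5 = 0 (operand ≠ 0)
not A: Gödel ¬ of 0.5 = 0 (operand ≠ 0)
(not A → A): 0 ≤ 0.5, so result = 1
(not A ∧ (not A → A)) = min(0, 1) = 0
(A ∨ B) = max(0.5, 0.13) = 0.5
((not A ∧ (not A → A)) → (A ∨ B)): 0 ≤ 0.5, so result = 1
((A ∨ (A → not A)) ∧ ((not A ∧ (not A → A)) → (A ∨ B))) = min(0.5, 1) = 0.5

0.50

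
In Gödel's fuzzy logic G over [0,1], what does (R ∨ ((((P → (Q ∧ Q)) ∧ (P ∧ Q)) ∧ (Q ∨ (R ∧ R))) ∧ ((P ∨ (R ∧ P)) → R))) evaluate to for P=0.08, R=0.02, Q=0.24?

(Q ∧ Q) = min(0.24, 0.24) = 0.24
(P → (Q ∧ Q)): 0.08 ≤ 0.24, so result = 1
(P ∧ Q) = min(0.08, 0.24) = 0.08
((P → (Q ∧ Q)) ∧ (P ∧ Q)) = min(1, 0.08) = 0.08
(R ∧ R) = min(0.02, 0.02) = 0.02
(Q ∨ (R ∧ R)) = max(0.24, 0.02) = 0.24
(((P → (Q ∧ Q)) ∧ (P ∧ Q)) ∧ (Q ∨ (R ∧ R))) = min(0.08, 0.24) = 0.08
(R ∧ P) = min(0.02, 0.08) = 0.02
(P ∨ (R ∧ P)) = max(0.08, 0.02) = 0.08
((P ∨ (R ∧ P)) → R): 0.08 > 0.02, so result = 0.02
((((P → (Q ∧ Q)) ∧ (P ∧ Q)) ∧ (Q ∨ (R ∧ R))) ∧ ((P ∨ (R ∧ P)) → R)) = min(0.08, 0.02) = 0.02
(R ∨ ((((P → (Q ∧ Q)) ∧ (P ∧ Q)) ∧ (Q ∨ (R ∧ R))) ∧ ((P ∨ (R ∧ P)) → R))) = max(0.02, 0.02) = 0.02

0.02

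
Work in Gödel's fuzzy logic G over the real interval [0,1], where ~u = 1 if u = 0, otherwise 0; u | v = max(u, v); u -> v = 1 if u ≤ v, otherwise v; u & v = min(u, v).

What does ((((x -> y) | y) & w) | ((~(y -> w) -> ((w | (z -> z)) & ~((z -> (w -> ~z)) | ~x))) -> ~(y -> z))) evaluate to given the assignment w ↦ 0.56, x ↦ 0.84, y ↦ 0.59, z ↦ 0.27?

0.56

(x -> y): 0.84 > 0.59, so result = 0.59
((x -> y) | y) = max(0.59, 0.59) = 0.59
(((x -> y) | y) & w) = min(0.59, 0.56) = 0.56
(y -> w): 0.59 > 0.56, so result = 0.56
~(y -> w): Gödel ¬ of 0.56 = 0 (operand ≠ 0)
(z -> z): 0.27 ≤ 0.27, so result = 1
(w | (z -> z)) = max(0.56, 1) = 1
~z: Gödel ¬ of 0.27 = 0 (operand ≠ 0)
(w -> ~z): 0.56 > 0, so result = 0
(z -> (w -> ~z)): 0.27 > 0, so result = 0
~x: Gödel ¬ of 0.84 = 0 (operand ≠ 0)
((z -> (w -> ~z)) | ~x) = max(0, 0) = 0
~((z -> (w -> ~z)) | ~x): Gödel ¬ of 0 = 1 (operand is 0)
((w | (z -> z)) & ~((z -> (w -> ~z)) | ~x)) = min(1, 1) = 1
(~(y -> w) -> ((w | (z -> z)) & ~((z -> (w -> ~z)) | ~x))): 0 ≤ 1, so result = 1
(y -> z): 0.59 > 0.27, so result = 0.27
~(y -> z): Gödel ¬ of 0.27 = 0 (operand ≠ 0)
((~(y -> w) -> ((w | (z -> z)) & ~((z -> (w -> ~z)) | ~x))) -> ~(y -> z)): 1 > 0, so result = 0
((((x -> y) | y) & w) | ((~(y -> w) -> ((w | (z -> z)) & ~((z -> (w -> ~z)) | ~x))) -> ~(y -> z))) = max(0.56, 0) = 0.56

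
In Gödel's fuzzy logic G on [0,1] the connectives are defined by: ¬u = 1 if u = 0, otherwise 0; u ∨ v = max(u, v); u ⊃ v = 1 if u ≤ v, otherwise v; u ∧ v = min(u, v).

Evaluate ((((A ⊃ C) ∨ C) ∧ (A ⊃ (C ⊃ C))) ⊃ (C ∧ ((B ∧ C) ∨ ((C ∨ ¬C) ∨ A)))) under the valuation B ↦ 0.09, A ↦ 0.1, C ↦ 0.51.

0.51

(A ⊃ C): 0.1 ≤ 0.51, so result = 1
((A ⊃ C) ∨ C) = max(1, 0.51) = 1
(C ⊃ C): 0.51 ≤ 0.51, so result = 1
(A ⊃ (C ⊃ C)): 0.1 ≤ 1, so result = 1
(((A ⊃ C) ∨ C) ∧ (A ⊃ (C ⊃ C))) = min(1, 1) = 1
(B ∧ C) = min(0.09, 0.51) = 0.09
¬C: Gödel ¬ of 0.51 = 0 (operand ≠ 0)
(C ∨ ¬C) = max(0.51, 0) = 0.51
((C ∨ ¬C) ∨ A) = max(0.51, 0.1) = 0.51
((B ∧ C) ∨ ((C ∨ ¬C) ∨ A)) = max(0.09, 0.51) = 0.51
(C ∧ ((B ∧ C) ∨ ((C ∨ ¬C) ∨ A))) = min(0.51, 0.51) = 0.51
((((A ⊃ C) ∨ C) ∧ (A ⊃ (C ⊃ C))) ⊃ (C ∧ ((B ∧ C) ∨ ((C ∨ ¬C) ∨ A)))): 1 > 0.51, so result = 0.51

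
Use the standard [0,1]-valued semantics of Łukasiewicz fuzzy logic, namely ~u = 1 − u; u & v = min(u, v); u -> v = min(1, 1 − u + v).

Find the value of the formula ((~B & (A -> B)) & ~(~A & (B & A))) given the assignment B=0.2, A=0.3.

~B: Łukasiewicz ¬ gives 1 − 0.2 = 0.8
(A -> B): min(1, 1 − 0.3 + 0.2) = 0.9
(~B & (A -> B)) = min(0.8, 0.9) = 0.8
~A: Łukasiewicz ¬ gives 1 − 0.3 = 0.7
(B & A) = min(0.2, 0.3) = 0.2
(~A & (B & A)) = min(0.7, 0.2) = 0.2
~(~A & (B & A)): Łukasiewicz ¬ gives 1 − 0.2 = 0.8
((~B & (A -> B)) & ~(~A & (B & A))) = min(0.8, 0.8) = 0.8

0.80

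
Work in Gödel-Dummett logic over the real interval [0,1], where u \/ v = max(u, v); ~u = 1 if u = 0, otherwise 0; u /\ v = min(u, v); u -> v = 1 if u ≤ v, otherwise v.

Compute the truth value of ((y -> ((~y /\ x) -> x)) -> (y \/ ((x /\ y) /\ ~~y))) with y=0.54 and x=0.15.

~y: Gödel ¬ of 0.54 = 0 (operand ≠ 0)
(~y /\ x) = min(0, 0.15) = 0
((~y /\ x) -> x): 0 ≤ 0.15, so result = 1
(y -> ((~y /\ x) -> x)): 0.54 ≤ 1, so result = 1
(x /\ y) = min(0.15, 0.54) = 0.15
~y: Gödel ¬ of 0.54 = 0 (operand ≠ 0)
~~y: Gödel ¬ of 0 = 1 (operand is 0)
((x /\ y) /\ ~~y) = min(0.15, 1) = 0.15
(y \/ ((x /\ y) /\ ~~y)) = max(0.54, 0.15) = 0.54
((y -> ((~y /\ x) -> x)) -> (y \/ ((x /\ y) /\ ~~y))): 1 > 0.54, so result = 0.54

0.54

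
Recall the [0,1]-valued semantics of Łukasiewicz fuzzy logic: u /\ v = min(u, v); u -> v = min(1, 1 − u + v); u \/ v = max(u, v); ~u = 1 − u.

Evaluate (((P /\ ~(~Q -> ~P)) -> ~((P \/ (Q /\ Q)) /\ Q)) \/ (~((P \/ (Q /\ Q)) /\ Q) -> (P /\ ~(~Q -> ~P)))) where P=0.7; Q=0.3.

1.00

~Q: Łukasiewicz ¬ gives 1 − 0.3 = 0.7
~P: Łukasiewicz ¬ gives 1 − 0.7 = 0.3
(~Q -> ~P): min(1, 1 − 0.7 + 0.3) = 0.6
~(~Q -> ~P): Łukasiewicz ¬ gives 1 − 0.6 = 0.4
(P /\ ~(~Q -> ~P)) = min(0.7, 0.4) = 0.4
(Q /\ Q) = min(0.3, 0.3) = 0.3
(P \/ (Q /\ Q)) = max(0.7, 0.3) = 0.7
((P \/ (Q /\ Q)) /\ Q) = min(0.7, 0.3) = 0.3
~((P \/ (Q /\ Q)) /\ Q): Łukasiewicz ¬ gives 1 − 0.3 = 0.7
((P /\ ~(~Q -> ~P)) -> ~((P \/ (Q /\ Q)) /\ Q)): min(1, 1 − 0.4 + 0.7) = 1
(Q /\ Q) = min(0.3, 0.3) = 0.3
(P \/ (Q /\ Q)) = max(0.7, 0.3) = 0.7
((P \/ (Q /\ Q)) /\ Q) = min(0.7, 0.3) = 0.3
~((P \/ (Q /\ Q)) /\ Q): Łukasiewicz ¬ gives 1 − 0.3 = 0.7
~Q: Łukasiewicz ¬ gives 1 − 0.3 = 0.7
~P: Łukasiewicz ¬ gives 1 − 0.7 = 0.3
(~Q -> ~P): min(1, 1 − 0.7 + 0.3) = 0.6
~(~Q -> ~P): Łukasiewicz ¬ gives 1 − 0.6 = 0.4
(P /\ ~(~Q -> ~P)) = min(0.7, 0.4) = 0.4
(~((P \/ (Q /\ Q)) /\ Q) -> (P /\ ~(~Q -> ~P))): min(1, 1 − 0.7 + 0.4) = 0.7
(((P /\ ~(~Q -> ~P)) -> ~((P \/ (Q /\ Q)) /\ Q)) \/ (~((P \/ (Q /\ Q)) /\ Q) -> (P /\ ~(~Q -> ~P)))) = max(1, 0.7) = 1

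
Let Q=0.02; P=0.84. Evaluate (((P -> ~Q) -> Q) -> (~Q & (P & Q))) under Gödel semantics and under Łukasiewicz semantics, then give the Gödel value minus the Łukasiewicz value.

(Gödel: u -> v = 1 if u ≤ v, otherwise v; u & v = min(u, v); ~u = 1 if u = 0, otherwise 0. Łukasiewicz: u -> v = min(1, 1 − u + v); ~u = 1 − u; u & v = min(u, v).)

-1.00

Gödel evaluation:
  ~Q: Gödel ¬ of 0.02 = 0 (operand ≠ 0)
  (P -> ~Q): 0.84 > 0, so result = 0
  ((P -> ~Q) -> Q): 0 ≤ 0.02, so result = 1
  ~Q: Gödel ¬ of 0.02 = 0 (operand ≠ 0)
  (P & Q) = min(0.84, 0.02) = 0.02
  (~Q & (P & Q)) = min(0, 0.02) = 0
  (((P -> ~Q) -> Q) -> (~Q & (P & Q))): 1 > 0, so result = 0
  Gödel value = 0
Łukasiewicz evaluation:
  ~Q: Łukasiewicz ¬ gives 1 − 0.02 = 0.98
  (P -> ~Q): min(1, 1 − 0.84 + 0.98) = 1
  ((P -> ~Q) -> Q): min(1, 1 − 1 + 0.02) = 0.02
  ~Q: Łukasiewicz ¬ gives 1 − 0.02 = 0.98
  (P & Q) = min(0.84, 0.02) = 0.02
  (~Q & (P & Q)) = min(0.98, 0.02) = 0.02
  (((P -> ~Q) -> Q) -> (~Q & (P & Q))): min(1, 1 − 0.02 + 0.02) = 1
  Łukasiewicz value = 1
Difference: 0 − 1 = -1.00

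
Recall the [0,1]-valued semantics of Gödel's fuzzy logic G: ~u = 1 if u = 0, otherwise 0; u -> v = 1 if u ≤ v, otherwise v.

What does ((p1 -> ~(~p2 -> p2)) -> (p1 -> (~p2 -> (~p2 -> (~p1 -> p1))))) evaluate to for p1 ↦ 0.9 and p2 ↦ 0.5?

~p2: Gödel ¬ of 0.5 = 0 (operand ≠ 0)
(~p2 -> p2): 0 ≤ 0.5, so result = 1
~(~p2 -> p2): Gödel ¬ of 1 = 0 (operand ≠ 0)
(p1 -> ~(~p2 -> p2)): 0.9 > 0, so result = 0
~p2: Gödel ¬ of 0.5 = 0 (operand ≠ 0)
~p2: Gödel ¬ of 0.5 = 0 (operand ≠ 0)
~p1: Gödel ¬ of 0.9 = 0 (operand ≠ 0)
(~p1 -> p1): 0 ≤ 0.9, so result = 1
(~p2 -> (~p1 -> p1)): 0 ≤ 1, so result = 1
(~p2 -> (~p2 -> (~p1 -> p1))): 0 ≤ 1, so result = 1
(p1 -> (~p2 -> (~p2 -> (~p1 -> p1)))): 0.9 ≤ 1, so result = 1
((p1 -> ~(~p2 -> p2)) -> (p1 -> (~p2 -> (~p2 -> (~p1 -> p1))))): 0 ≤ 1, so result = 1

1.00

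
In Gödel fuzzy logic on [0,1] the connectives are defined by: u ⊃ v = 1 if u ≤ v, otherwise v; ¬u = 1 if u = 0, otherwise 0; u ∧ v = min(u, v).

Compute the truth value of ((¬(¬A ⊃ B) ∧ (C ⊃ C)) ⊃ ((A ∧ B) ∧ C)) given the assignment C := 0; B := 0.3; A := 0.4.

1.00

¬A: Gödel ¬ of 0.4 = 0 (operand ≠ 0)
(¬A ⊃ B): 0 ≤ 0.3, so result = 1
¬(¬A ⊃ B): Gödel ¬ of 1 = 0 (operand ≠ 0)
(C ⊃ C): 0 ≤ 0, so result = 1
(¬(¬A ⊃ B) ∧ (C ⊃ C)) = min(0, 1) = 0
(A ∧ B) = min(0.4, 0.3) = 0.3
((A ∧ B) ∧ C) = min(0.3, 0) = 0
((¬(¬A ⊃ B) ∧ (C ⊃ C)) ⊃ ((A ∧ B) ∧ C)): 0 ≤ 0, so result = 1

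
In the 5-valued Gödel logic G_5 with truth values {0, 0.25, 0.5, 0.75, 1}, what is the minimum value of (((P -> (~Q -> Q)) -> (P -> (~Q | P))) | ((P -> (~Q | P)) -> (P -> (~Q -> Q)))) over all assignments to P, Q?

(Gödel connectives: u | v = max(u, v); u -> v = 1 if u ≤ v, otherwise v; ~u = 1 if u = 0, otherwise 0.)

Every assignment gives 1. For instance at P = 0, Q = 0:
  ~Q: Gödel ¬ of 0 = 1 (operand is 0)
  (~Q -> Q): 1 > 0, so result = 0
  (P -> (~Q -> Q)): 0 ≤ 0, so result = 1
  ~Q: Gödel ¬ of 0 = 1 (operand is 0)
  (~Q | P) = max(1, 0) = 1
  (P -> (~Q | P)): 0 ≤ 1, so result = 1
  ((P -> (~Q -> Q)) -> (P -> (~Q | P))): 1 ≤ 1, so result = 1
  ~Q: Gödel ¬ of 0 = 1 (operand is 0)
  (~Q | P) = max(1, 0) = 1
  (P -> (~Q | P)): 0 ≤ 1, so result = 1
  ~Q: Gödel ¬ of 0 = 1 (operand is 0)
  (~Q -> Q): 1 > 0, so result = 0
  (P -> (~Q -> Q)): 0 ≤ 0, so result = 1
  ((P -> (~Q | P)) -> (P -> (~Q -> Q))): 1 ≤ 1, so result = 1
  (((P -> (~Q -> Q)) -> (P -> (~Q | P))) | ((P -> (~Q | P)) -> (P -> (~Q -> Q)))) = max(1, 1) = 1
All 25 assignments give value 1 — the formula is a G_5-tautology.

1.00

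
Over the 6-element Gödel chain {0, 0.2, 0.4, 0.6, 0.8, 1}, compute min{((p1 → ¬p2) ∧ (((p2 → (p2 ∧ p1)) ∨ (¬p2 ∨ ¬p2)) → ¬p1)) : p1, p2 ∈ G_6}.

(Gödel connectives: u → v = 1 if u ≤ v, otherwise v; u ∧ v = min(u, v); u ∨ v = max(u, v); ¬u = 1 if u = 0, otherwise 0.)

0.00

The minimum is attained at p1 = 0.2, p2 = 0:
  ¬p2: Gödel ¬ of 0 = 1 (operand is 0)
  (p1 → ¬p2): 0.2 ≤ 1, so result = 1
  (p2 ∧ p1) = min(0, 0.2) = 0
  (p2 → (p2 ∧ p1)): 0 ≤ 0, so result = 1
  ¬p2: Gödel ¬ of 0 = 1 (operand is 0)
  ¬p2: Gödel ¬ of 0 = 1 (operand is 0)
  (¬p2 ∨ ¬p2) = max(1, 1) = 1
  ((p2 → (p2 ∧ p1)) ∨ (¬p2 ∨ ¬p2)) = max(1, 1) = 1
  ¬p1: Gödel ¬ of 0.2 = 0 (operand ≠ 0)
  (((p2 → (p2 ∧ p1)) ∨ (¬p2 ∨ ¬p2)) → ¬p1): 1 > 0, so result = 0
  ((p1 → ¬p2) ∧ (((p2 → (p2 ∧ p1)) ∨ (¬p2 ∨ ¬p2)) → ¬p1)) = min(1, 0) = 0
Checking all 36 assignments confirms none give a value below 0.00.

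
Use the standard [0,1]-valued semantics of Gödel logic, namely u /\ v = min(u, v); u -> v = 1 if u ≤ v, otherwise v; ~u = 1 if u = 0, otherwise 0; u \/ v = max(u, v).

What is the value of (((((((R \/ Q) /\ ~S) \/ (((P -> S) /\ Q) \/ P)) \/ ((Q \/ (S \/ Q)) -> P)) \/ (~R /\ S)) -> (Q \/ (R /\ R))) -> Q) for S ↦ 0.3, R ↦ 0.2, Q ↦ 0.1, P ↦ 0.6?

0.10

(R \/ Q) = max(0.2, 0.1) = 0.2
~S: Gödel ¬ of 0.3 = 0 (operand ≠ 0)
((R \/ Q) /\ ~S) = min(0.2, 0) = 0
(P -> S): 0.6 > 0.3, so result = 0.3
((P -> S) /\ Q) = min(0.3, 0.1) = 0.1
(((P -> S) /\ Q) \/ P) = max(0.1, 0.6) = 0.6
(((R \/ Q) /\ ~S) \/ (((P -> S) /\ Q) \/ P)) = max(0, 0.6) = 0.6
(S \/ Q) = max(0.3, 0.1) = 0.3
(Q \/ (S \/ Q)) = max(0.1, 0.3) = 0.3
((Q \/ (S \/ Q)) -> P): 0.3 ≤ 0.6, so result = 1
((((R \/ Q) /\ ~S) \/ (((P -> S) /\ Q) \/ P)) \/ ((Q \/ (S \/ Q)) -> P)) = max(0.6, 1) = 1
~R: Gödel ¬ of 0.2 = 0 (operand ≠ 0)
(~R /\ S) = min(0, 0.3) = 0
(((((R \/ Q) /\ ~S) \/ (((P -> S) /\ Q) \/ P)) \/ ((Q \/ (S \/ Q)) -> P)) \/ (~R /\ S)) = max(1, 0) = 1
(R /\ R) = min(0.2, 0.2) = 0.2
(Q \/ (R /\ R)) = max(0.1, 0.2) = 0.2
((((((R \/ Q) /\ ~S) \/ (((P -> S) /\ Q) \/ P)) \/ ((Q \/ (S \/ Q)) -> P)) \/ (~R /\ S)) -> (Q \/ (R /\ R))): 1 > 0.2, so result = 0.2
(((((((R \/ Q) /\ ~S) \/ (((P -> S) /\ Q) \/ P)) \/ ((Q \/ (S \/ Q)) -> P)) \/ (~R /\ S)) -> (Q \/ (R /\ R))) -> Q): 0.2 > 0.1, so result = 0.1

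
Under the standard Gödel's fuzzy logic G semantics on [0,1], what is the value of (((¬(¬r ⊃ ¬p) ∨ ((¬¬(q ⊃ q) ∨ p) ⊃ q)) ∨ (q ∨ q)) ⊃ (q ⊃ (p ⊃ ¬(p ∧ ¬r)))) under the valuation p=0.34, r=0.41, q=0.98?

1.00

¬r: Gödel ¬ of 0.41 = 0 (operand ≠ 0)
¬p: Gödel ¬ of 0.34 = 0 (operand ≠ 0)
(¬r ⊃ ¬p): 0 ≤ 0, so result = 1
¬(¬r ⊃ ¬p): Gödel ¬ of 1 = 0 (operand ≠ 0)
(q ⊃ q): 0.98 ≤ 0.98, so result = 1
¬(q ⊃ q): Gödel ¬ of 1 = 0 (operand ≠ 0)
¬¬(q ⊃ q): Gödel ¬ of 0 = 1 (operand is 0)
(¬¬(q ⊃ q) ∨ p) = max(1, 0.34) = 1
((¬¬(q ⊃ q) ∨ p) ⊃ q): 1 > 0.98, so result = 0.98
(¬(¬r ⊃ ¬p) ∨ ((¬¬(q ⊃ q) ∨ p) ⊃ q)) = max(0, 0.98) = 0.98
(q ∨ q) = max(0.98, 0.98) = 0.98
((¬(¬r ⊃ ¬p) ∨ ((¬¬(q ⊃ q) ∨ p) ⊃ q)) ∨ (q ∨ q)) = max(0.98, 0.98) = 0.98
¬r: Gödel ¬ of 0.41 = 0 (operand ≠ 0)
(p ∧ ¬r) = min(0.34, 0) = 0
¬(p ∧ ¬r): Gödel ¬ of 0 = 1 (operand is 0)
(p ⊃ ¬(p ∧ ¬r)): 0.34 ≤ 1, so result = 1
(q ⊃ (p ⊃ ¬(p ∧ ¬r))): 0.98 ≤ 1, so result = 1
(((¬(¬r ⊃ ¬p) ∨ ((¬¬(q ⊃ q) ∨ p) ⊃ q)) ∨ (q ∨ q)) ⊃ (q ⊃ (p ⊃ ¬(p ∧ ¬r)))): 0.98 ≤ 1, so result = 1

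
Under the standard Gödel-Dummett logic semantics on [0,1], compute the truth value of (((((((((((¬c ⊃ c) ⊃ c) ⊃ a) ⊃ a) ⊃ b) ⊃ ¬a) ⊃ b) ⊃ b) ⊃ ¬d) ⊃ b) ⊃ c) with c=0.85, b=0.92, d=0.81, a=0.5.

0.85

¬c: Gödel ¬ of 0.85 = 0 (operand ≠ 0)
(¬c ⊃ c): 0 ≤ 0.85, so result = 1
((¬c ⊃ c) ⊃ c): 1 > 0.85, so result = 0.85
(((¬c ⊃ c) ⊃ c) ⊃ a): 0.85 > 0.5, so result = 0.5
((((¬c ⊃ c) ⊃ c) ⊃ a) ⊃ a): 0.5 ≤ 0.5, so result = 1
(((((¬c ⊃ c) ⊃ c) ⊃ a) ⊃ a) ⊃ b): 1 > 0.92, so result = 0.92
¬a: Gödel ¬ of 0.5 = 0 (operand ≠ 0)
((((((¬c ⊃ c) ⊃ c) ⊃ a) ⊃ a) ⊃ b) ⊃ ¬a): 0.92 > 0, so result = 0
(((((((¬c ⊃ c) ⊃ c) ⊃ a) ⊃ a) ⊃ b) ⊃ ¬a) ⊃ b): 0 ≤ 0.92, so result = 1
((((((((¬c ⊃ c) ⊃ c) ⊃ a) ⊃ a) ⊃ b) ⊃ ¬a) ⊃ b) ⊃ b): 1 > 0.92, so result = 0.92
¬d: Gödel ¬ of 0.81 = 0 (operand ≠ 0)
(((((((((¬c ⊃ c) ⊃ c) ⊃ a) ⊃ a) ⊃ b) ⊃ ¬a) ⊃ b) ⊃ b) ⊃ ¬d): 0.92 > 0, so result = 0
((((((((((¬c ⊃ c) ⊃ c) ⊃ a) ⊃ a) ⊃ b) ⊃ ¬a) ⊃ b) ⊃ b) ⊃ ¬d) ⊃ b): 0 ≤ 0.92, so result = 1
(((((((((((¬c ⊃ c) ⊃ c) ⊃ a) ⊃ a) ⊃ b) ⊃ ¬a) ⊃ b) ⊃ b) ⊃ ¬d) ⊃ b) ⊃ c): 1 > 0.85, so result = 0.85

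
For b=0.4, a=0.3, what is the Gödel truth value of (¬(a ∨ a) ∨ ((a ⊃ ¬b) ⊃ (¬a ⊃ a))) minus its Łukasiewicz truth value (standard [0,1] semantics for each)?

0.30

Gödel evaluation:
  (a ∨ a) = max(0.3, 0.3) = 0.3
  ¬(a ∨ a): Gödel ¬ of 0.3 = 0 (operand ≠ 0)
  ¬b: Gödel ¬ of 0.4 = 0 (operand ≠ 0)
  (a ⊃ ¬b): 0.3 > 0, so result = 0
  ¬a: Gödel ¬ of 0.3 = 0 (operand ≠ 0)
  (¬a ⊃ a): 0 ≤ 0.3, so result = 1
  ((a ⊃ ¬b) ⊃ (¬a ⊃ a)): 0 ≤ 1, so result = 1
  (¬(a ∨ a) ∨ ((a ⊃ ¬b) ⊃ (¬a ⊃ a))) = max(0, 1) = 1
  Gödel value = 1
Łukasiewicz evaluation:
  (a ∨ a) = max(0.3, 0.3) = 0.3
  ¬(a ∨ a): Łukasiewicz ¬ gives 1 − 0.3 = 0.7
  ¬b: Łukasiewicz ¬ gives 1 − 0.4 = 0.6
  (a ⊃ ¬b): min(1, 1 − 0.3 + 0.6) = 1
  ¬a: Łukasiewicz ¬ gives 1 − 0.3 = 0.7
  (¬a ⊃ a): min(1, 1 − 0.7 + 0.3) = 0.6
  ((a ⊃ ¬b) ⊃ (¬a ⊃ a)): min(1, 1 − 1 + 0.6) = 0.6
  (¬(a ∨ a) ∨ ((a ⊃ ¬b) ⊃ (¬a ⊃ a))) = max(0.7, 0.6) = 0.7
  Łukasiewicz value = 0.7
Difference: 1 − 0.7 = 0.30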